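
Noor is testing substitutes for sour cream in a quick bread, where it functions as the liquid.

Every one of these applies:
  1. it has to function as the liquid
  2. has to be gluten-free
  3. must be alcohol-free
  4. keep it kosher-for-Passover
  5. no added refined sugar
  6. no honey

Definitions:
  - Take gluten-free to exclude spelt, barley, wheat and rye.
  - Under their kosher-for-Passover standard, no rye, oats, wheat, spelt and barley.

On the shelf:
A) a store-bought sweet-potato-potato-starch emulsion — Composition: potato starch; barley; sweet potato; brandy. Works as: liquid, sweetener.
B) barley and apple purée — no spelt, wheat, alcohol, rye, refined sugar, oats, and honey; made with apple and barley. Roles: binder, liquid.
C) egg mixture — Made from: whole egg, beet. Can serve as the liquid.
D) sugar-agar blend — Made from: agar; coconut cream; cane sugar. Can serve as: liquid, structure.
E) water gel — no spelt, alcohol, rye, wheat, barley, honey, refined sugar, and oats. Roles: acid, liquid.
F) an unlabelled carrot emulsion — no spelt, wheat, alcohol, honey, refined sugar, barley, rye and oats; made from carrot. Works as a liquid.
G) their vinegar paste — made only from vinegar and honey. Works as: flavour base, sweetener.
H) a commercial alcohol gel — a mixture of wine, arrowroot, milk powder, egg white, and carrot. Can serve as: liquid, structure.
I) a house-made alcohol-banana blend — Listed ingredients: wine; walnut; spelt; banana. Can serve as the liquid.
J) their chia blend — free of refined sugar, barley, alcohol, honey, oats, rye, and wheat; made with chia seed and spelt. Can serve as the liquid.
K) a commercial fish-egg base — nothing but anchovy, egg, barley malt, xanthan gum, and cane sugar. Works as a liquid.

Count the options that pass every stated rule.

3

A: has barley, so not gluten-free; has barley, so not kosher-for-Passover (and 1 more) — no
B: has barley, so not gluten-free; has barley, so not kosher-for-Passover — reject
C: works as a liquid, kosher-for-Passover, no honey — OK
D: has cane sugar, so not no-added-sugar — no
E: no honey, no alcohol — keep
F: works as a liquid, no alcohol, no refined sugar — valid
G: not usable as a liquid; has honey, so not honey-free — out
H: has wine, so not alcohol-free — no
I: has spelt, so not gluten-free; has spelt, so not kosher-for-Passover (and 1 more) — reject
J: has spelt, so not gluten-free; has spelt, so not kosher-for-Passover — out
K: has barley malt, so not gluten-free; has barley malt, so not kosher-for-Passover (and 1 more) — out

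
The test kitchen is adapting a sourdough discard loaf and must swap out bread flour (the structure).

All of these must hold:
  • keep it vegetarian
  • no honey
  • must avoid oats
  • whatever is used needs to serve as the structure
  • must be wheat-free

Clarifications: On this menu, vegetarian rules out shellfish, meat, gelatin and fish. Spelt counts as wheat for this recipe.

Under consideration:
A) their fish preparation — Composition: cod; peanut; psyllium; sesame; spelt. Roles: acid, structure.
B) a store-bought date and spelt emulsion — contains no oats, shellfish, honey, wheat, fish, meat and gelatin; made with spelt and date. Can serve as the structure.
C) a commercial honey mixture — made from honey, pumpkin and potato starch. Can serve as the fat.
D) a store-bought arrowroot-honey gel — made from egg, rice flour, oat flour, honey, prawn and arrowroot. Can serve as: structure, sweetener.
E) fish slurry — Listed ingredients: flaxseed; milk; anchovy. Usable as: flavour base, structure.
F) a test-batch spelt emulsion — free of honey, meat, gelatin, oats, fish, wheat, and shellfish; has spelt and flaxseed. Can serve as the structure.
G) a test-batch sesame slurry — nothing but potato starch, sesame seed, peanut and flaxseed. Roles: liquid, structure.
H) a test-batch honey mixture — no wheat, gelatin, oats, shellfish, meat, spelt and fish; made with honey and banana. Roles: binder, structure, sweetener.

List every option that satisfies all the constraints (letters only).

G

A: has cod, so not vegetarian; has spelt, so not wheat-free — no
B: has spelt, so not wheat-free — no
C: not usable as a structure; has honey, so not honey-free — no
D: has prawn, so not vegetarian; has honey, so not honey-free (and 1 more) — no
E: has anchovy, so not vegetarian — out
F: has spelt, so not wheat-free — no
G: all constraints satisfied — OK
H: has honey, so not honey-free — no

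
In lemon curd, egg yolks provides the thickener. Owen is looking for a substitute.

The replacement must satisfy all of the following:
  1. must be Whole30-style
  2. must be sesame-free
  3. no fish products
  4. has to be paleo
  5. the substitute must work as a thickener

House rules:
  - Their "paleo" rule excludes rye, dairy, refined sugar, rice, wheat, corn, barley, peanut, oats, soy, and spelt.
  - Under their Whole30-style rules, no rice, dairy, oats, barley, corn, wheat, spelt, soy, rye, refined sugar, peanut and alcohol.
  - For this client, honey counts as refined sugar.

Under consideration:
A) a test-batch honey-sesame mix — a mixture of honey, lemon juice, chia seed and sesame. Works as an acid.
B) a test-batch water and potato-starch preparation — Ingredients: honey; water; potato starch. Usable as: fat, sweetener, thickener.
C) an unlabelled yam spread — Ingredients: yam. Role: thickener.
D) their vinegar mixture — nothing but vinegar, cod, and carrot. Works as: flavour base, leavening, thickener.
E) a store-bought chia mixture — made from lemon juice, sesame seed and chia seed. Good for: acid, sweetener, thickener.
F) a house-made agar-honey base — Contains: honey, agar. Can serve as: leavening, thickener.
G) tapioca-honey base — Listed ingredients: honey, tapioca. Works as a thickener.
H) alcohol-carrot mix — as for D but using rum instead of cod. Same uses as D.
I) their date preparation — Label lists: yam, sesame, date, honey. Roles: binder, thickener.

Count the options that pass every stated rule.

A: not usable as a thickener; has honey, so not paleo (and 2 more) — no
B: has honey, so not paleo; has honey, so not Whole30-style — reject
C: only yam; none excluded — OK
D: has cod, so not fish-free — no
E: has sesame seed, so not sesame-free — reject
F: has honey, so not paleo; has honey, so not Whole30-style — out
G: has honey, so not paleo; has honey, so not Whole30-style — reject
H: has rum, so not Whole30-style — no
I: has honey, so not paleo; has honey, so not Whole30-style (and 1 more) — reject

1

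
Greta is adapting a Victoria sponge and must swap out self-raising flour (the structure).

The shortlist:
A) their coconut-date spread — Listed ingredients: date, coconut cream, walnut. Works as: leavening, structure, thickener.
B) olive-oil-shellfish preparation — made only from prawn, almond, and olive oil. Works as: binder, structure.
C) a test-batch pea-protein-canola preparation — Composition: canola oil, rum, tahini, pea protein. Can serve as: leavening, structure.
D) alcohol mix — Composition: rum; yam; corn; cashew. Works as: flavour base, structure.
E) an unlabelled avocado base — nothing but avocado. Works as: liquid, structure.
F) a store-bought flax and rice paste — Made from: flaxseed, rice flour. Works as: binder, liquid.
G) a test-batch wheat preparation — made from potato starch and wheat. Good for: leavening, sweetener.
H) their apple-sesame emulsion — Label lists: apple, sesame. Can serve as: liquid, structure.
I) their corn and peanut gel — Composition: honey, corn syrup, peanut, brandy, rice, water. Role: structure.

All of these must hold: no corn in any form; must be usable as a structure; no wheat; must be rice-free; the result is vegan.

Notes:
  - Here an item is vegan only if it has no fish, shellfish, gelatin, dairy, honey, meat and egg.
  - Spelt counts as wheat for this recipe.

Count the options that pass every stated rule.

4

A: every rule checks out — keep
B: has prawn, so not vegan — no
C: no corn, no rice — keep
D: has corn, so not corn-free — out
E: only avocado; none excluded — keep
F: not usable as a structure; has rice flour, so not rice-free — reject
G: not usable as a structure; has wheat, so not wheat-free — no
H: only sesame and apple; none excluded — keep
I: has honey, so not vegan; has corn syrup, so not corn-free (and 1 more) — out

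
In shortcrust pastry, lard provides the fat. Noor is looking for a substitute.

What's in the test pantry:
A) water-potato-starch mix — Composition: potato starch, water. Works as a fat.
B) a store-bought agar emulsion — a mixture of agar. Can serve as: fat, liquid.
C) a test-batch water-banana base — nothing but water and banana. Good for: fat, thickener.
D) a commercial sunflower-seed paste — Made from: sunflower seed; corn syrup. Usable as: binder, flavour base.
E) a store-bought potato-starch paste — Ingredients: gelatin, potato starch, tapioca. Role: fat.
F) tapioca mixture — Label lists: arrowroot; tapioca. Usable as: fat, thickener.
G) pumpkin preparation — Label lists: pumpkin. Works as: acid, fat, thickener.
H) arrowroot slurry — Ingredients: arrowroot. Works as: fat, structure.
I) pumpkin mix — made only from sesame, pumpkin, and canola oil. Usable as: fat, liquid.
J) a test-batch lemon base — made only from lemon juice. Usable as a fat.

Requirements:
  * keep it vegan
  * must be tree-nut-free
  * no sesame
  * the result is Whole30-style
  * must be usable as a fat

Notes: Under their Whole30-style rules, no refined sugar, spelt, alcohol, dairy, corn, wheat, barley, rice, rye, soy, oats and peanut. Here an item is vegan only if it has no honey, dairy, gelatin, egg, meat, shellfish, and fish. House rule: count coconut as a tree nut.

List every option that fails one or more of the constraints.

A: every rule checks out — keep
B: vegan, no sesame — keep
C: every rule checks out — valid
D: not usable as a fat; has corn syrup, so not Whole30-style — no
E: has gelatin, so not vegan — out
F: nothing on the exclusion list — valid
G: no sesame, Whole30-style — keep
H: works as a fat, Whole30-style, no sesame — keep
I: has sesame, so not sesame-free — no
J: every rule checks out — OK

D, E, I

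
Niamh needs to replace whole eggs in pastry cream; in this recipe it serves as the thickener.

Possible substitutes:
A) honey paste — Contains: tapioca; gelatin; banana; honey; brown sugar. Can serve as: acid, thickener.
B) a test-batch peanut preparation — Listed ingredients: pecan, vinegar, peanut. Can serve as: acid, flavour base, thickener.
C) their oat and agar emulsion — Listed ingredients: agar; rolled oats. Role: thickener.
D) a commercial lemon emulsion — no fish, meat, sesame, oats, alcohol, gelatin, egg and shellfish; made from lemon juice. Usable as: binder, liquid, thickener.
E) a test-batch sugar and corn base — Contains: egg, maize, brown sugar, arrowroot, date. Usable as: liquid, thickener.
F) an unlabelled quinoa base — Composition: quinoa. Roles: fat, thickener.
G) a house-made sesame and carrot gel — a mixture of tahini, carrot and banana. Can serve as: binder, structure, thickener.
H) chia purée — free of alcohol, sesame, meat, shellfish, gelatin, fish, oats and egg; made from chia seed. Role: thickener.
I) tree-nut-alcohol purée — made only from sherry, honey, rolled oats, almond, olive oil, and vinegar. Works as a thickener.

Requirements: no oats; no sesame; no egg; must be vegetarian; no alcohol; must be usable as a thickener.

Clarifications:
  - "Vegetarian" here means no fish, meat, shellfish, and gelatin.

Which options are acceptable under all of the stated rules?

A: has gelatin, so not vegetarian — no
B: only peanut, pecan and vinegar; none excluded — keep
C: has rolled oats, so not oat-free — reject
D: works as a thickener, no egg, no sesame — OK
E: has egg, so not egg-free — reject
F: all constraints satisfied — OK
G: has tahini, so not sesame-free — reject
H: works as a thickener, no sesame, no egg — OK
I: has rolled oats, so not oat-free; has sherry, so not alcohol-free — reject

B, D, F, H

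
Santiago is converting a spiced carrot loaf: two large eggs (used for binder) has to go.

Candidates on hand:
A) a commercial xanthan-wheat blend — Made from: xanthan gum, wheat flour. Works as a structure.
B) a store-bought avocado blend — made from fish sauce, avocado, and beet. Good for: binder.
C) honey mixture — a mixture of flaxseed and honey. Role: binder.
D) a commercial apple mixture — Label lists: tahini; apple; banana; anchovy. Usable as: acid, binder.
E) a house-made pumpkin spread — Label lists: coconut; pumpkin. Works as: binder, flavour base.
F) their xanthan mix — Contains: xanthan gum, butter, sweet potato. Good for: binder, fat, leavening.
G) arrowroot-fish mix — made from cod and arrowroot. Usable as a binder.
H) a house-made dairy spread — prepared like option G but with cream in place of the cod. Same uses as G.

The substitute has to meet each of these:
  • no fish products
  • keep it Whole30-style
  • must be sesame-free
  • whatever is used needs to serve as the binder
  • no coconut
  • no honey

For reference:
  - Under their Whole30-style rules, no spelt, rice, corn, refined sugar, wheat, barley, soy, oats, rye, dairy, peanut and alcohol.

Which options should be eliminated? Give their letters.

A, B, C, D, E, F, G, H

A: not usable as a binder; has wheat flour, so not Whole30-style — no
B: has fish sauce, so not fish-free — no
C: has honey, so not honey-free — no
D: has anchovy, so not fish-free; has tahini, so not sesame-free — reject
E: has coconut, so not coconut-free — no
F: has butter, so not Whole30-style — out
G: has cod, so not fish-free — no
H: has cream, so not Whole30-style — reject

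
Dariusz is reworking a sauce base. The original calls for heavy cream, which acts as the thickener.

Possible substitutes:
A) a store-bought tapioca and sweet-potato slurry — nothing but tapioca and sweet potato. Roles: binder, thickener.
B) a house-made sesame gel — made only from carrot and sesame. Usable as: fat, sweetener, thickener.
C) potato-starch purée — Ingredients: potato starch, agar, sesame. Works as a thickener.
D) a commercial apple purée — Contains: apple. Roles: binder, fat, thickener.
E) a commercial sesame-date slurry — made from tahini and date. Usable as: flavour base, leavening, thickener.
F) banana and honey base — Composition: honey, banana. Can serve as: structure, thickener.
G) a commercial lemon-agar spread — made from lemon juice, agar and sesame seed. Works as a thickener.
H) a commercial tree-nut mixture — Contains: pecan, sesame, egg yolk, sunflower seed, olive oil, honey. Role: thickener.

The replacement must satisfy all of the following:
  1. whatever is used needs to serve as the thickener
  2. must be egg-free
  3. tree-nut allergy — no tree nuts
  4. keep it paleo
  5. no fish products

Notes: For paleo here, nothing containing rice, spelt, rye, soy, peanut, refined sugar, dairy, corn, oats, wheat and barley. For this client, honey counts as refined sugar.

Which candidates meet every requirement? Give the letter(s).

A, B, C, D, E, G

A: no tree nuts, no fish — valid
B: all constraints satisfied — OK
C: paleo, no fish — valid
D: no fish, paleo — keep
E: every rule checks out — keep
F: has honey, so not paleo — no
G: nothing on the exclusion list — OK
H: has honey, so not paleo; has egg yolk, so not egg-free (and 1 more) — reject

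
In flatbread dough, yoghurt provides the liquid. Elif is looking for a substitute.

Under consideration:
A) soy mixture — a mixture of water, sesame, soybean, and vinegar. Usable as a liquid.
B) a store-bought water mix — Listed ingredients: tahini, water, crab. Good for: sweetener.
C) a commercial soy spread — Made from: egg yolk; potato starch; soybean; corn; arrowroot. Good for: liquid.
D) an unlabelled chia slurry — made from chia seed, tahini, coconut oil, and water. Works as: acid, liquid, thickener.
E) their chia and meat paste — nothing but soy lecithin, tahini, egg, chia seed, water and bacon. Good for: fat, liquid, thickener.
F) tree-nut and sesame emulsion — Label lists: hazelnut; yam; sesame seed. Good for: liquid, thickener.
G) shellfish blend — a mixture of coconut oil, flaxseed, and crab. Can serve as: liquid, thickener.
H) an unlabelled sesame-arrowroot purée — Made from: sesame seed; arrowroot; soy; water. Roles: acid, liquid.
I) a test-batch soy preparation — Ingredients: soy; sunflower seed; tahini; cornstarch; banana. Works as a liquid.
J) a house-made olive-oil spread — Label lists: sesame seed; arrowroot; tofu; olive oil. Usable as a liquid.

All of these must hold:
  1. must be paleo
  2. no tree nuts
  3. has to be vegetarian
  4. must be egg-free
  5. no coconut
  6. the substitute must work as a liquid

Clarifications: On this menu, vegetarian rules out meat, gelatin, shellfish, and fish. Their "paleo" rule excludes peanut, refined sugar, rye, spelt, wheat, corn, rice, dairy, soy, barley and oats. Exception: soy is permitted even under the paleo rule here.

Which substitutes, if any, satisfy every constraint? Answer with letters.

A: soy is permitted under the paleo carve-out; nothing else excluded — OK
B: not usable as a liquid; has crab, so not vegetarian — out
C: has corn, so not paleo; has egg yolk, so not egg-free — reject
D: has coconut oil, so not coconut-free — reject
E: has bacon, so not vegetarian; has egg, so not egg-free — out
F: has hazelnut, so not tree-nut-free — no
G: has crab, so not vegetarian; has coconut oil, so not coconut-free — no
H: soy is permitted under the paleo carve-out; nothing else excluded — valid
I: has cornstarch, so not paleo — reject
J: soy is permitted under the paleo carve-out; nothing else excluded — valid

A, H, J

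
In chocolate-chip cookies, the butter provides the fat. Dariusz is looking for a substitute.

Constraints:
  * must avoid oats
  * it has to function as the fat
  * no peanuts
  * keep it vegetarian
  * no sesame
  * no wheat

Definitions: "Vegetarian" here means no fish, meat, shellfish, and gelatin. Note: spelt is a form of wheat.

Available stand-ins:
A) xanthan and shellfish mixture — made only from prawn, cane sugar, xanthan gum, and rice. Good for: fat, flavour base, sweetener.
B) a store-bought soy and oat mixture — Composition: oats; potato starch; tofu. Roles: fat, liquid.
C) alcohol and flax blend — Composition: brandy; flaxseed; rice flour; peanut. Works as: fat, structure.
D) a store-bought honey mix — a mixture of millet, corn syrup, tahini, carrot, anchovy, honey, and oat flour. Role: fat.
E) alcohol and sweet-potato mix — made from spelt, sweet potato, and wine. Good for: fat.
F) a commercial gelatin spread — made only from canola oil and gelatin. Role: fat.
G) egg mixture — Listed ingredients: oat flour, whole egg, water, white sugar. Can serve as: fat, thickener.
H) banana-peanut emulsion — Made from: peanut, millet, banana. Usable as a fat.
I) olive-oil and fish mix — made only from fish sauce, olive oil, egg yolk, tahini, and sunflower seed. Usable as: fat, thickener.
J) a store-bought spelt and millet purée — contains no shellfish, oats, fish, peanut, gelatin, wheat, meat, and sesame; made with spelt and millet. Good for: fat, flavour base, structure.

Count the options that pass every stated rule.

A: has prawn, so not vegetarian — reject
B: has oats, so not oat-free — reject
C: has peanut, so not peanut-free — out
D: has anchovy, so not vegetarian; has oat flour, so not oat-free (and 1 more) — reject
E: has spelt, so not wheat-free — no
F: has gelatin, so not vegetarian — no
G: has oat flour, so not oat-free — out
H: has peanut, so not peanut-free — reject
I: has fish sauce, so not vegetarian; has tahini, so not sesame-free — reject
J: has spelt, so not wheat-free — out

0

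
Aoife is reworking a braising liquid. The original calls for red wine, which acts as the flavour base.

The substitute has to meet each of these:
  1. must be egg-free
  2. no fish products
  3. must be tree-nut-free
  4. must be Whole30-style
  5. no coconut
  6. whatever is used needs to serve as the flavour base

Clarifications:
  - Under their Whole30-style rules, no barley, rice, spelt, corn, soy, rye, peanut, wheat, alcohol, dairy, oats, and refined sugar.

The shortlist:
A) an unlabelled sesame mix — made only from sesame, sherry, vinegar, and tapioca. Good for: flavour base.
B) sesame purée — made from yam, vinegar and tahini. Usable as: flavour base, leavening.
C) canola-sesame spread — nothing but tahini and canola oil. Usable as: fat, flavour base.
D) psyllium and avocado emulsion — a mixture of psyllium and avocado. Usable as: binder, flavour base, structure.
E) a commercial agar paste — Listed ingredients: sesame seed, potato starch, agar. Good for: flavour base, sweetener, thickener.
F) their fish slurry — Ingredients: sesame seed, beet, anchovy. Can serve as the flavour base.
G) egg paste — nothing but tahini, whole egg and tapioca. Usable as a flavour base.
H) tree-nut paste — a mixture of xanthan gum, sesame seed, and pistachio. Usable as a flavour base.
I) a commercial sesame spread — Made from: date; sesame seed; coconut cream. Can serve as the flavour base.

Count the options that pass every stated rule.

4

A: has sherry, so not Whole30-style — reject
B: only tahini, yam and vinegar; none excluded — OK
C: works as a flavour base, no tree nuts, Whole30-style — valid
D: all constraints satisfied — valid
E: nothing on the exclusion list — OK
F: has anchovy, so not fish-free — reject
G: has whole egg, so not egg-free — reject
H: has pistachio, so not tree-nut-free — reject
I: has coconut cream, so not coconut-free — out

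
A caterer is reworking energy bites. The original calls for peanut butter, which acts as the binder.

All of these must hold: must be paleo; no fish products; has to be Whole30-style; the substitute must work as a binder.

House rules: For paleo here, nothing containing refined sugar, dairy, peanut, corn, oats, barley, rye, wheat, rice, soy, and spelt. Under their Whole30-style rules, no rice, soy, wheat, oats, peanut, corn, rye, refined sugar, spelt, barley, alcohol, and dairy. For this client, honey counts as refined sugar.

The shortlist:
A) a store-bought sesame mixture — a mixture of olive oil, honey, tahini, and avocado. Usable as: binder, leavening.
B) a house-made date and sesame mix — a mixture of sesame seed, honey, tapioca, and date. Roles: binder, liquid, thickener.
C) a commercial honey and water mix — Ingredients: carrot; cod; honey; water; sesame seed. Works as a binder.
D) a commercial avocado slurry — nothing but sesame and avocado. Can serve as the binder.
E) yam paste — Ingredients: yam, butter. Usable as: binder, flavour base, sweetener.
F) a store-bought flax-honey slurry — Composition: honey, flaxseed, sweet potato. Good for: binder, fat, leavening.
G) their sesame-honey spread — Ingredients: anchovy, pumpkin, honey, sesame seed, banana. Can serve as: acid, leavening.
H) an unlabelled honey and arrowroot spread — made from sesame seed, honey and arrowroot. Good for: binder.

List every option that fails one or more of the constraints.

A, B, C, E, F, G, H

A: has honey, so not paleo; has honey, so not Whole30-style — out
B: has honey, so not paleo; has honey, so not Whole30-style — no
C: has honey, so not paleo; has honey, so not Whole30-style (and 1 more) — no
D: works as a binder, Whole30-style, no fish — valid
E: has butter, so not paleo; has butter, so not Whole30-style — no
F: has honey, so not paleo; has honey, so not Whole30-style — out
G: not usable as a binder; has honey, so not paleo (and 2 more) — out
H: has honey, so not paleo; has honey, so not Whole30-style — out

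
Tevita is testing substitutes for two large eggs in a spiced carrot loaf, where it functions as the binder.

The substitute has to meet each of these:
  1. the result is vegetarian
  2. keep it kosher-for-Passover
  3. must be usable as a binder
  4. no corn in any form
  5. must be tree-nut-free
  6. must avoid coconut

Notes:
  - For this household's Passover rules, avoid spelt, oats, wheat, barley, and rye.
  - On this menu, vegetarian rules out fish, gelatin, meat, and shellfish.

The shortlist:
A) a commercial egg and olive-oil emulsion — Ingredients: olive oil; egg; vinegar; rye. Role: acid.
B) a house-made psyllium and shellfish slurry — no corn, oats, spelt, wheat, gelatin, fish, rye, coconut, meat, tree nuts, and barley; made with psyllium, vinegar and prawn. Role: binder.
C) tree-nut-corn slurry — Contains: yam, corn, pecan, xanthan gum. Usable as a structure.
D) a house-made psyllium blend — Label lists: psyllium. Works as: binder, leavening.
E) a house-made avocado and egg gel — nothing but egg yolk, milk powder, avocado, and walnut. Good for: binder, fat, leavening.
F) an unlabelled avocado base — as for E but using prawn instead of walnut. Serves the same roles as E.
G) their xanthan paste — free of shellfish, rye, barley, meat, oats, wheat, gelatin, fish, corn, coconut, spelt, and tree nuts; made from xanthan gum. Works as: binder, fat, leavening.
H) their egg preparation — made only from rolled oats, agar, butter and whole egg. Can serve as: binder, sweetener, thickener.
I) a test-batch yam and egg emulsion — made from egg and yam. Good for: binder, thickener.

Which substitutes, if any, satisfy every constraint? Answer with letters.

A: not usable as a binder; has rye, so not kosher-for-Passover — reject
B: has prawn, so not vegetarian — out
C: not usable as a binder; has corn, so not corn-free (and 1 more) — reject
D: works as a binder, no corn, no coconut — keep
E: has walnut, so not tree-nut-free — no
F: has prawn, so not vegetarian — no
G: every rule checks out — keep
H: has rolled oats, so not kosher-for-Passover — no
I: only egg and yam; none excluded — keep

D, G, I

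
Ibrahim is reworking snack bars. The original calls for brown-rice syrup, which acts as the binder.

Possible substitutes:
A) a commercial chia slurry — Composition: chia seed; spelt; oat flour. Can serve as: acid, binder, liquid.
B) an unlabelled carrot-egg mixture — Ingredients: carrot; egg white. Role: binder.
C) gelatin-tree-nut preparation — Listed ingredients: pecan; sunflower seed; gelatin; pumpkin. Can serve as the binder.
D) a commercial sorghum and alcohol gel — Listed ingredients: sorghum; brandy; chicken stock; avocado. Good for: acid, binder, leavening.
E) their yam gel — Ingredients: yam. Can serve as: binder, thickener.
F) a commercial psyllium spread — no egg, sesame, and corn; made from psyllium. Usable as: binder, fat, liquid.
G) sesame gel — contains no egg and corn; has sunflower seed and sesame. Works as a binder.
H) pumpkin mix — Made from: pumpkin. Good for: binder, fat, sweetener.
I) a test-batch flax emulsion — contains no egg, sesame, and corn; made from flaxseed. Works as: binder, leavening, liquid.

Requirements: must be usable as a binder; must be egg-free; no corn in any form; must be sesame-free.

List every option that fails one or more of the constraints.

A: no corn, no egg — valid
B: has egg white, so not egg-free — no
C: gelatin and pecan etc. — none of it excluded — keep
D: brandy and chicken stock etc. — none of it excluded — keep
E: all constraints satisfied — valid
F: no corn, no egg — OK
G: has sesame, so not sesame-free — no
H: nothing on the exclusion list — keep
I: no sesame, no corn — keep

B, G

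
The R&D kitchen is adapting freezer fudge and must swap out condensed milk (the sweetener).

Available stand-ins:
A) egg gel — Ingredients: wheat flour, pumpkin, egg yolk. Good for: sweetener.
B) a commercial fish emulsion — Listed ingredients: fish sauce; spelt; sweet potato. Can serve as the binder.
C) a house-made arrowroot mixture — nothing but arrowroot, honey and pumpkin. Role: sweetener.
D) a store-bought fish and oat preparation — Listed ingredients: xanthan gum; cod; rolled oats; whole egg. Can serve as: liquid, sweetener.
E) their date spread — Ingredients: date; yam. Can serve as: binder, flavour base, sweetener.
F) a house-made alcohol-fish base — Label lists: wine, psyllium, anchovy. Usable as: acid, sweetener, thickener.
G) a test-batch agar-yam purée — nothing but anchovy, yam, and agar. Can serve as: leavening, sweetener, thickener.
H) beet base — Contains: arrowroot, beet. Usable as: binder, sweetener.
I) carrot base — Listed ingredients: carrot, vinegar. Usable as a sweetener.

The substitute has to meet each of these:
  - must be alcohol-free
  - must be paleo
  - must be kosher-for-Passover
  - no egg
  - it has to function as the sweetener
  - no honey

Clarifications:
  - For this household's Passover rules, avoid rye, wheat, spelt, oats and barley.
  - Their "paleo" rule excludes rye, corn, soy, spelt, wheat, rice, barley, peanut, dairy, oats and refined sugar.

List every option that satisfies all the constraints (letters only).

A: has wheat flour, so not kosher-for-Passover; has wheat flour, so not paleo (and 1 more) — reject
B: not usable as a sweetener; has spelt, so not kosher-for-Passover (and 1 more) — out
C: has honey, so not honey-free — out
D: has rolled oats, so not kosher-for-Passover; has rolled oats, so not paleo (and 1 more) — no
E: paleo, no honey — valid
F: has wine, so not alcohol-free — no
G: only anchovy, agar, and yam; none excluded — OK
H: all constraints satisfied — OK
I: only carrot and vinegar; none excluded — keep

E, G, H, I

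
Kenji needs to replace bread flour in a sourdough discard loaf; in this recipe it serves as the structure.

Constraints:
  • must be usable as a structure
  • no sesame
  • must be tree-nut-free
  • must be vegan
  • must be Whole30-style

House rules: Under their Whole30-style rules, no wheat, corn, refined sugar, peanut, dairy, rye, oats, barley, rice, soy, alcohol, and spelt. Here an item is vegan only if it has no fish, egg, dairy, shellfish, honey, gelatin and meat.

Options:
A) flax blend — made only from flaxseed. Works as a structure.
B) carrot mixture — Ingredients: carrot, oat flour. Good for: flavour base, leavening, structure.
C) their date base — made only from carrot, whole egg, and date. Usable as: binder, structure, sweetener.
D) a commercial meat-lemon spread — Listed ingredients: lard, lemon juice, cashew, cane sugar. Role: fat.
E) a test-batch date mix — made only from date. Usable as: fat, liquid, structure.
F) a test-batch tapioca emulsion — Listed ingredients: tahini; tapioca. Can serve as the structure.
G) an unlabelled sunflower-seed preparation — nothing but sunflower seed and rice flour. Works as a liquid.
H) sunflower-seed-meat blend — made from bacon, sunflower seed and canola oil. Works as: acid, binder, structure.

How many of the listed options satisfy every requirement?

A: works as a structure, no sesame, vegan — valid
B: has oat flour, so not Whole30-style — no
C: has whole egg, so not vegan — reject
D: not usable as a structure; has cane sugar, so not Whole30-style (and 2 more) — reject
E: works as a structure, no sesame, no tree nuts — valid
F: has tahini, so not sesame-free — out
G: not usable as a structure; has rice flour, so not Whole30-style — reject
H: has bacon, so not vegan — reject

2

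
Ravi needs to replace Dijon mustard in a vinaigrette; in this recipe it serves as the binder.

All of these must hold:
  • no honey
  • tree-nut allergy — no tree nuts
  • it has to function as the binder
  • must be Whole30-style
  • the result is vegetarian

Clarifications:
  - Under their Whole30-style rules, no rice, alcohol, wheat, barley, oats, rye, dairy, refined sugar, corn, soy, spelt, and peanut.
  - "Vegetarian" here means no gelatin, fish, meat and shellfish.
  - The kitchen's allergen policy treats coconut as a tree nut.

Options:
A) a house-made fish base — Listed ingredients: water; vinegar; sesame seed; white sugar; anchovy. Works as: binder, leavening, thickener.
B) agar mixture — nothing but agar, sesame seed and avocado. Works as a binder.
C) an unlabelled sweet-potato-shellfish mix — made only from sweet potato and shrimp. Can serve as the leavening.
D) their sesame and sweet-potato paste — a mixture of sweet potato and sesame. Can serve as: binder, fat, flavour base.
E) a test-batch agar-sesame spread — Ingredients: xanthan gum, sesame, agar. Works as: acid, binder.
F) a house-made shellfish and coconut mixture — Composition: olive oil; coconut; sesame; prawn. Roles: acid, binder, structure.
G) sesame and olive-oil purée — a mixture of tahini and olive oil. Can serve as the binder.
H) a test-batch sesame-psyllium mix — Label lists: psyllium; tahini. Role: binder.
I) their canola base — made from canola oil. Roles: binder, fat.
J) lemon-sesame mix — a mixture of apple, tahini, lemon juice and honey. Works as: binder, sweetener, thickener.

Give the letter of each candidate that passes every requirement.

A: has white sugar, so not Whole30-style; has anchovy, so not vegetarian — reject
B: only sesame seed, avocado, and agar; none excluded — OK
C: not usable as a binder; has shrimp, so not vegetarian — out
D: works as a binder, Whole30-style, no honey — OK
E: all constraints satisfied — OK
F: has prawn, so not vegetarian; has coconut, so not tree-nut-free — reject
G: works as a binder, tree-nut-free, Whole30-style — valid
H: only tahini and psyllium; none excluded — OK
I: only canola oil; none excluded — valid
J: has honey, so not honey-free — reject

B, D, E, G, H, I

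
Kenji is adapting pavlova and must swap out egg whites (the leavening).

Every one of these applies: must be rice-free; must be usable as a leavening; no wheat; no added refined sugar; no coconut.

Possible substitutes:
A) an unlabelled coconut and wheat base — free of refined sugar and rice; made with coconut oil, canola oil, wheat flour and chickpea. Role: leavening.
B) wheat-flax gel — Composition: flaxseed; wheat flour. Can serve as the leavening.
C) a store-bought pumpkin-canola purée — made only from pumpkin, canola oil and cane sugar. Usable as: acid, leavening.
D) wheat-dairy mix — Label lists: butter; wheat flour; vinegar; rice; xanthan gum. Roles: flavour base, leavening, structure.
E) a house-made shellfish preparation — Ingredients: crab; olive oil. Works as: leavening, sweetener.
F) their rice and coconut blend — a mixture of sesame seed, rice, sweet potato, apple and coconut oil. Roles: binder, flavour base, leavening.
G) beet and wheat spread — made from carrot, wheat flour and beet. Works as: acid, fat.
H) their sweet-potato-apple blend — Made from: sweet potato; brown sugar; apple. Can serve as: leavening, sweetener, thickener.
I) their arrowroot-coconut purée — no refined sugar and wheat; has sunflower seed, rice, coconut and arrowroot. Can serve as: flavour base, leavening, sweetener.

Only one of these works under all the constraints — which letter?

E

A: has coconut oil, so not coconut-free; has wheat flour, so not wheat-free — out
B: has wheat flour, so not wheat-free — no
C: has cane sugar, so not no-added-sugar — reject
D: has wheat flour, so not wheat-free; has rice, so not rice-free — no
E: no coconut, no rice — valid
F: has coconut oil, so not coconut-free; has rice, so not rice-free — reject
G: not usable as a leavening; has wheat flour, so not wheat-free — reject
H: has brown sugar, so not no-added-sugar — out
I: has coconut, so not coconut-free; has rice, so not rice-free — reject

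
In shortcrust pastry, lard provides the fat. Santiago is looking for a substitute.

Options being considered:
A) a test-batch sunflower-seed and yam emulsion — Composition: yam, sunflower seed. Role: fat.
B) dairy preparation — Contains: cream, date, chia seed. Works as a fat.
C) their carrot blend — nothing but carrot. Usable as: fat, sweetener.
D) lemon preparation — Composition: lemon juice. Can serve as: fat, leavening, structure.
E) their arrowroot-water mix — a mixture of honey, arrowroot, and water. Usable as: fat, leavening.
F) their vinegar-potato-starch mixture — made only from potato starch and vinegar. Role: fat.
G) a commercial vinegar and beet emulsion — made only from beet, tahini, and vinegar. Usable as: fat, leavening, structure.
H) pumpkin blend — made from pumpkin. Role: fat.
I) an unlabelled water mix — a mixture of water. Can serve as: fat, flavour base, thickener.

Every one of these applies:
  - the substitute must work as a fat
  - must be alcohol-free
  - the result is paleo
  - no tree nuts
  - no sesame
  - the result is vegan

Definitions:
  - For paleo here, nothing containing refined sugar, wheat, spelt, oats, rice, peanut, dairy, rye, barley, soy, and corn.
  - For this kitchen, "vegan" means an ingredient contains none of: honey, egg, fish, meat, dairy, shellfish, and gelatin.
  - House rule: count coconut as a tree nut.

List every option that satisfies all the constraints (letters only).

A, C, D, F, H, I

A: only sunflower seed and yam; none excluded — keep
B: has cream, so not paleo; has cream, so not vegan — reject
C: nothing on the exclusion list — valid
D: only lemon juice; none excluded — OK
E: has honey, so not vegan — reject
F: only vinegar and potato starch; none excluded — OK
G: has tahini, so not sesame-free — out
H: every rule checks out — valid
I: only water; none excluded — keep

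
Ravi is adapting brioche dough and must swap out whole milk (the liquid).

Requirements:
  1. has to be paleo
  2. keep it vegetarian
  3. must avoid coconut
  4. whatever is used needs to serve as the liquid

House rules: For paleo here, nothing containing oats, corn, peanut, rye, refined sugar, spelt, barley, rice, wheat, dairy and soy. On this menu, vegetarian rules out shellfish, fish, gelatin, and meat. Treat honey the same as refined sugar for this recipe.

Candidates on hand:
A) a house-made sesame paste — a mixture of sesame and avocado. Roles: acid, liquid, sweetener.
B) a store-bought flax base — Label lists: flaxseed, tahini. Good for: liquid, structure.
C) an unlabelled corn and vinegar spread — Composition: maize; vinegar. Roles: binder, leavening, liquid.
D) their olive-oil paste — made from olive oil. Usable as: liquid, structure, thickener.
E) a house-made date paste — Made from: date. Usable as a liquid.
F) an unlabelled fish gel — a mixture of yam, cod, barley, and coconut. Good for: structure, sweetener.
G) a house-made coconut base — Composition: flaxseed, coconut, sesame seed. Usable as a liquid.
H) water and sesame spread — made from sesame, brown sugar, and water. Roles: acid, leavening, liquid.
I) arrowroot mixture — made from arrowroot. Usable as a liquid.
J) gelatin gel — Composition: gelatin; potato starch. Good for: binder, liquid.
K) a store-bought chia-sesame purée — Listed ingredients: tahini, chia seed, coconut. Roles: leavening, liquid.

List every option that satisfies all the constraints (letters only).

A, B, D, E, I

A: only sesame and avocado; none excluded — valid
B: no coconut, paleo — keep
C: has maize, so not paleo — out
D: every rule checks out — OK
E: no coconut, vegetarian — valid
F: not usable as a liquid; has barley, so not paleo (and 2 more) — out
G: has coconut, so not coconut-free — out
H: has brown sugar, so not paleo — reject
I: only arrowroot; none excluded — keep
J: has gelatin, so not vegetarian — out
K: has coconut, so not coconut-free — no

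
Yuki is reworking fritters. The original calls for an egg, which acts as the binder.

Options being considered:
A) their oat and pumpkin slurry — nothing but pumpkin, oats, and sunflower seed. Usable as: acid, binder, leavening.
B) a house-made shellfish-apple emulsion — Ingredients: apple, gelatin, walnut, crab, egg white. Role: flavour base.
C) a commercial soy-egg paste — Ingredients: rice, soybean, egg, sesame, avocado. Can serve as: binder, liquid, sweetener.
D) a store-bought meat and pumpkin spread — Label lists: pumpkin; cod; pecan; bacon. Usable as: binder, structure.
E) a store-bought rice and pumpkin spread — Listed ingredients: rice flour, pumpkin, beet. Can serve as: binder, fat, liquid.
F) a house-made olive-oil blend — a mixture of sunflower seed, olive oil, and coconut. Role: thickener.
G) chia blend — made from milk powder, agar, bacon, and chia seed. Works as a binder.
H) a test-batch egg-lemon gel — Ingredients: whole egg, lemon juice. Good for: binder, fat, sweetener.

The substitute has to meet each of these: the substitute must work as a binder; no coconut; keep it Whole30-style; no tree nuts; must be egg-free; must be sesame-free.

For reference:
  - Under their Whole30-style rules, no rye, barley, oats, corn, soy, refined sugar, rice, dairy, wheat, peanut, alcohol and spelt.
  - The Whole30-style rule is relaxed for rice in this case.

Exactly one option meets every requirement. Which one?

E

A: has oats, so not Whole30-style — no
B: not usable as a binder; has egg white, so not egg-free (and 1 more) — no
C: has soybean, so not Whole30-style; has egg, so not egg-free (and 1 more) — out
D: has pecan, so not tree-nut-free — reject
E: rice is permitted under the Whole30-style carve-out; nothing else excluded — valid
F: not usable as a binder; has coconut, so not coconut-free — reject
G: has milk powder, so not Whole30-style — reject
H: has whole egg, so not egg-free — no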